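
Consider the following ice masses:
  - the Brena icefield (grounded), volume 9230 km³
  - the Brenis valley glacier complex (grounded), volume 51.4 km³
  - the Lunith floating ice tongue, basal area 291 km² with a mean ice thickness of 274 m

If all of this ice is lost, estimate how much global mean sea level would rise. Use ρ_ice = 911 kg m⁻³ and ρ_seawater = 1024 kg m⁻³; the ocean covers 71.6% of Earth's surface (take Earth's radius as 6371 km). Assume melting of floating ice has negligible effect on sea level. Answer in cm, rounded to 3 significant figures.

Brena: 9230 km³ × (911/1024) = 8211 km³ of water.
Brenis: 51.4 km³ × (911/1024) = 45.73 km³ of water.
The Lunith floating ice tongue is floating and already displaces its own weight of water, so its melt adds essentially nothing to sea level.
Total added water ≈ 8.257×10^12 m³ over 3.65×10^14 m² → Δh = 0.0226 m = 2.26 cm.

≈ 2.26 cm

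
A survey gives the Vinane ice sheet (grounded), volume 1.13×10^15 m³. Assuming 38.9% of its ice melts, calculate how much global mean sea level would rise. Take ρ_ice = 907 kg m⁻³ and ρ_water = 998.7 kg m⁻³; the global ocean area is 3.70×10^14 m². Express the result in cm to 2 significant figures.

≈ 110 cm

Vinane: 0.389 × 1.13×10^15 m³ × (907/998.7) = 3.992×10^14 m³ of water.
Spread over 3.70×10^14 m² of ocean, Δh = 3.992×10^14 / 3.70×10^14 = 1.08 m = 110 cm.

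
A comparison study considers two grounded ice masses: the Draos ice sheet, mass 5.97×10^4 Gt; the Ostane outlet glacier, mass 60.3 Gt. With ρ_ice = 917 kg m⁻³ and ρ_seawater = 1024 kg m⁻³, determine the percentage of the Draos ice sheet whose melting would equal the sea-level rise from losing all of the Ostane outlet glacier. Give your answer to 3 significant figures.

Equal sea-level rise means equal mass of meltwater, i.e. equal mass of ice lost.
Ice mass of Ostane: 6.030×10^13 kg; ice mass of Draos: 5.970×10^16 kg.
Fraction required = 6.030×10^13 / 5.970×10^16 = 1.01×10^-3 → 0.101 %.

≈ 0.101 %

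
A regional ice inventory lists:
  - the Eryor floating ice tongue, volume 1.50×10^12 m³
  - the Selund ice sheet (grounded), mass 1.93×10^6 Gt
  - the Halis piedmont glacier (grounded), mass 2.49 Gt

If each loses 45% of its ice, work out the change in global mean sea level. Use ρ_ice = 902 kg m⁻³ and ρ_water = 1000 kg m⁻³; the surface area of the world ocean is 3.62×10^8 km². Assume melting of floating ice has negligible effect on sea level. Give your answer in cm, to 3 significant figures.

The Eryor floating ice tongue is floating and already displaces its own weight of water, so its melt adds essentially nothing to sea level.
Selund: 0.45 × 1.93×10^6 Gt = 8.685×10^17 kg; dividing by ρ_w = 1000 kg m⁻³ gives 8.685×10^14 m³ of water.
Halis: 0.45 × 2.49 Gt = 1.120×10^12 kg; dividing by ρ_w = 1000 kg m⁻³ gives 1.120×10^9 m³ of water.
Total added water ≈ 8.685×10^14 m³ over 3.62×10^14 m² → Δh = 2.40 m = 240 cm.

≈ 240 cm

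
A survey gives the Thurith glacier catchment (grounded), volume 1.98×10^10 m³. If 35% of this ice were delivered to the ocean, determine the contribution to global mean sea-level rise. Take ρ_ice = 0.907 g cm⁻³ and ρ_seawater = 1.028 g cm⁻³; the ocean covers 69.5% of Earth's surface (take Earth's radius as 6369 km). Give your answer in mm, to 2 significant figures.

Thurith: 0.35 × 1.98×10^10 m³ × (907/1028) = 6.114×10^9 m³ of water.
Spread over 3.54×10^14 m² of ocean, Δh = 6.114×10^9 / 3.54×10^14 = 1.73×10^-5 m = 0.017 mm.

≈ 0.017 mm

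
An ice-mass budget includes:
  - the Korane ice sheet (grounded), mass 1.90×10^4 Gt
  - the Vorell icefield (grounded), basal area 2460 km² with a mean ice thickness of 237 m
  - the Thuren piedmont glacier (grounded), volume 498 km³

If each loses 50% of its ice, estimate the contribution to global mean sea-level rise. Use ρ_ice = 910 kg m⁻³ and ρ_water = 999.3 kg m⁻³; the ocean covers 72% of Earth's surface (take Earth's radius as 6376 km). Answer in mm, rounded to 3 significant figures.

Korane: 0.5 × 1.90×10^4 Gt = 9.500×10^15 kg; dividing by ρ_w = 999.3 kg m⁻³ gives 9.507×10^12 m³ of water.
Vorell: ice volume = 2460 km² × 237 m = 583.0 km³; 0.5 × 583.0 × (910/999.3) = 265.5 km³ of water.
Thuren: 0.5 × 498 km³ × (910/999.3) = 226.7 km³ of water.
Total added water ≈ 9.999×10^12 m³ over 3.68×10^14 m² → Δh = 0.0272 m = 27.2 mm.

≈ 27.2 mm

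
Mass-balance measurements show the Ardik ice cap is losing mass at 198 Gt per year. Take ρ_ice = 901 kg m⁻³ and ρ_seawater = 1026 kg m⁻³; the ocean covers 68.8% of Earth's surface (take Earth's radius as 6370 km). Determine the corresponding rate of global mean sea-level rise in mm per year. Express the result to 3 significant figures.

≈ 0.550 mm/yr

ρ_w = 1026 kg m⁻³. Annual water volume added = 198 Gt / ρ_w = 1.980×10^14 kg / 1026 kg m⁻³ = 1.930×10^11 m³.
Δh per year = 1.930×10^11 / 3.51×10^14 = 5.50×10^-4 m = 0.550 mm.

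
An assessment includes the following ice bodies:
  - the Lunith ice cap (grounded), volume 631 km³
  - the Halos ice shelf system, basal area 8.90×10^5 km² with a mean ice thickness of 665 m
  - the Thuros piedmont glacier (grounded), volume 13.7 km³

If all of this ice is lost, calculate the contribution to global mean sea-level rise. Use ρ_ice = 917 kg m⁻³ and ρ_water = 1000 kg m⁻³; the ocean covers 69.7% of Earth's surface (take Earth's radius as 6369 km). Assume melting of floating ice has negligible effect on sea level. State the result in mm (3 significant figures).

Lunith: 631 km³ × (917/1000) = 578.6 km³ of water.
The Halos ice shelf system is floating and already displaces its own weight of water, so its melt adds essentially nothing to sea level.
Thuros: 13.7 km³ × (917/1000) = 12.56 km³ of water.
Total added water ≈ 5.912×10^11 m³ over 3.55×10^14 m² → Δh = 1.66×10^-3 m = 1.66 mm.

≈ 1.66 mm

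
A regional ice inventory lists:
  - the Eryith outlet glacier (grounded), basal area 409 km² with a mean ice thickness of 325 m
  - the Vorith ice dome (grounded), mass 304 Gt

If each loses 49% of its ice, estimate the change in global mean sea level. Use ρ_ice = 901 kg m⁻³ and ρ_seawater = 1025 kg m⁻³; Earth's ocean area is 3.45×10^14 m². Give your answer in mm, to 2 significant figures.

≈ 0.59 mm

Eryith: ice volume = 409 km² × 325 m = 132.9 km³; 0.49 × 132.9 × (901/1025) = 57.25 km³ of water.
Vorith: 0.49 × 304 Gt = 1.490×10^14 kg; dividing by ρ_w = 1025 kg m⁻³ gives 1.453×10^11 m³ of water.
Total added water ≈ 2.026×10^11 m³ over 3.45×10^14 m² → Δh = 5.87×10^-4 m = 0.59 mm.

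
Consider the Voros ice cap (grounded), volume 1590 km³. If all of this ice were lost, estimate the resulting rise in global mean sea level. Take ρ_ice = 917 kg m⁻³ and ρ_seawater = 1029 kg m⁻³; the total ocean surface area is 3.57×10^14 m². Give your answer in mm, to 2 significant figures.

≈ 4.0 mm

Voros: 1590 km³ × (917/1029) = 1417 km³ of water.
Spread over 3.57×10^14 m² of ocean, Δh = 1.417×10^12 / 3.57×10^14 = 3.97×10^-3 m = 4.0 mm.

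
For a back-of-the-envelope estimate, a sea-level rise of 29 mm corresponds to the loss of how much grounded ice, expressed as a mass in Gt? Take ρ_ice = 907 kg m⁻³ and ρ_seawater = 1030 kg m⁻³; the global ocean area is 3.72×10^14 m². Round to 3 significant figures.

Required water volume = Δh × A = 0.029 m × 3.72×10^14 m² = 1.079×10^13 m³.
ρ_w = 1030 kg m⁻³, so the mass of water = 1.079×10^13 m³ × 1030 kg m⁻³ = 1.111×10^16 kg = 1.11×10^4 Gt (and the same mass of ice, by conservation).

≈ 1.11×10^4 Gt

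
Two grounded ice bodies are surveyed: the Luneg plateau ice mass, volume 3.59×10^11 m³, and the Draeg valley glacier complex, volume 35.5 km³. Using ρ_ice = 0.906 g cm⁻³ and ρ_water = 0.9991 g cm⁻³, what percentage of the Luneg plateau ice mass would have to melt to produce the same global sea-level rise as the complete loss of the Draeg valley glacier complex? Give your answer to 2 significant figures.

≈ 9.9 %

Equal sea-level rise means equal mass of meltwater, i.e. equal mass of ice lost.
Ice mass of Draeg: 3.216×10^13 kg; ice mass of Luneg: 3.253×10^14 kg.
Fraction required = 3.216×10^13 / 3.253×10^14 = 0.0989 → 9.9 %.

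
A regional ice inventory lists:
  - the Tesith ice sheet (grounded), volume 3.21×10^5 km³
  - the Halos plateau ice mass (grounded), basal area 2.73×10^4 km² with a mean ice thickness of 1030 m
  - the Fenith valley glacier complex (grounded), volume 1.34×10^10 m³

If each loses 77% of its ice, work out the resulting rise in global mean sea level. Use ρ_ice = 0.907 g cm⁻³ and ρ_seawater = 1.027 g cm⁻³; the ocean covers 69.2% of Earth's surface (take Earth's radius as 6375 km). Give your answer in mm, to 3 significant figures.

≈ 672 mm

Tesith: 0.77 × 3.21×10^5 km³ × (907/1027) = 2.183×10^5 km³ of water.
Halos: ice volume = 2.73×10^4 km² × 1030 m = 2.812×10^4 km³; 0.77 × 2.812×10^4 × (907/1027) = 1.912×10^4 km³ of water.
Fenith: 0.77 × 1.34×10^10 m³ × (907/1027) = 9.112×10^9 m³ of water.
Total added water ≈ 2.374×10^14 m³ over 3.53×10^14 m² → Δh = 0.672 m = 672 mm.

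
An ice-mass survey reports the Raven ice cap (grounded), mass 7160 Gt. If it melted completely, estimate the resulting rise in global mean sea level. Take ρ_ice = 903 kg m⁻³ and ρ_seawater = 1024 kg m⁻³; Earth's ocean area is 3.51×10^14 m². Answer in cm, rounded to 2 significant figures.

Raven: 7160 Gt = 7.160×10^15 kg; dividing by ρ_w = 1024 kg m⁻³ gives 6.992×10^12 m³ of water.
Spread over 3.51×10^14 m² of ocean, Δh = 6.992×10^12 / 3.51×10^14 = 0.0199 m = 2.0 cm.

≈ 2.0 cm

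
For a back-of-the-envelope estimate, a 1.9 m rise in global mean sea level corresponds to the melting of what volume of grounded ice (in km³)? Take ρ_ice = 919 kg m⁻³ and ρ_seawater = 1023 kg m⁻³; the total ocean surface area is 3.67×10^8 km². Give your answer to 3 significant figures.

≈ 7.76×10^5 km³

Required water volume = Δh × A = 1.9 m × 3.67×10^14 m² = 6.973×10^14 m³ = 6.973×10^5 km³.
Ice volume = water volume × ρ_w/ρ_ice = 6.973×10^5 × 1023/919 = 7.76×10^5 km³.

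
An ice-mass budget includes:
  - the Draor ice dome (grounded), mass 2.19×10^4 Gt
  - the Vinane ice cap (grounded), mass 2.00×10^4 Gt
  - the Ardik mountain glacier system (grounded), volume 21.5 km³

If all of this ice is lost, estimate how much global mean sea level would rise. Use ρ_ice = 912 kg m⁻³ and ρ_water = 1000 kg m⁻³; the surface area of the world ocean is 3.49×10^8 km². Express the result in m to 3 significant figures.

Draor: 2.19×10^4 Gt = 2.190×10^16 kg; dividing by ρ_w = 1000 kg m⁻³ gives 2.190×10^13 m³ of water.
Vinane: 2.00×10^4 Gt = 2.000×10^16 kg; dividing by ρ_w = 1000 kg m⁻³ gives 2.000×10^13 m³ of water.
Ardik: 21.5 km³ × (912/1000) = 19.61 km³ of water.
Total added water ≈ 4.192×10^13 m³ over 3.49×10^14 m² → Δh = 0.120 m.

≈ 0.120 m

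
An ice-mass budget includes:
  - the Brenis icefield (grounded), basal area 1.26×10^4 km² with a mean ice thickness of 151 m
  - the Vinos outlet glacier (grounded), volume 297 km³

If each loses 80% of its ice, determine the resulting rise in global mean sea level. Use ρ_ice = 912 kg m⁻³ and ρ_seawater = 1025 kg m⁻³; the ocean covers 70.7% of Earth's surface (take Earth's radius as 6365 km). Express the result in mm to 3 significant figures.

≈ 4.35 mm

Brenis: ice volume = 1.26×10^4 km² × 151 m = 1903 km³; 0.8 × 1903 × (912/1025) = 1354 km³ of water.
Vinos: 0.8 × 297 km³ × (912/1025) = 211.4 km³ of water.
Total added water ≈ 1.566×10^12 m³ over 3.60×10^14 m² → Δh = 4.35×10^-3 m = 4.35 mm.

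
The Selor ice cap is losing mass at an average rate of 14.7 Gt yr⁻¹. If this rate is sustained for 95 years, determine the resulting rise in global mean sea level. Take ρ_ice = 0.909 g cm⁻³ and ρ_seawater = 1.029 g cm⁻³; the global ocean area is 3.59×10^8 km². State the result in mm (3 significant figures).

≈ 3.78 mm

Total mass lost = 14.7 Gt/yr × 95 yr = 1396 Gt = 1.396×10^15 kg.
ρ_w = 1.029 g cm⁻³ = 1029 kg m⁻³, so water volume = 1.396×10^15 / 1029 = 1.357×10^12 m³.
Δh = 1.357×10^12 / 3.59×10^14 = 3.78×10^-3 m = 3.78 mm.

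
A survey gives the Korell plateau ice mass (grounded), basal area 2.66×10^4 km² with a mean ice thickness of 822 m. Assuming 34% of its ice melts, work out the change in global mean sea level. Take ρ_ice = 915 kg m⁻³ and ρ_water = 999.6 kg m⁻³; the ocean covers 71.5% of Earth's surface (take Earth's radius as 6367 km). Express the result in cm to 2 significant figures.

Korell: ice volume = 2.66×10^4 km² × 822 m = 2.187×10^4 km³; 0.34 × 2.187×10^4 × (915/999.6) = 6805 km³ of water.
Spread over 3.64×10^14 m² of ocean, Δh = 6.805×10^12 / 3.64×10^14 = 0.0187 m = 1.9 cm.

≈ 1.9 cm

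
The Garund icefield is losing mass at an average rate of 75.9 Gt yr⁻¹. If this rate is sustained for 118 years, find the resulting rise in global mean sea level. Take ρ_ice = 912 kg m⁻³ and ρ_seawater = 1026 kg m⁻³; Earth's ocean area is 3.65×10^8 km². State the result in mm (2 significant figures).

Total mass lost = 75.9 Gt/yr × 118 yr = 8956 Gt = 8.956×10^15 kg.
ρ_w = 1026 kg m⁻³, so water volume = 8.956×10^15 / 1026 = 8.729×10^12 m³.
Δh = 8.729×10^12 / 3.65×10^14 = 0.0239 m = 24 mm.

≈ 24 mm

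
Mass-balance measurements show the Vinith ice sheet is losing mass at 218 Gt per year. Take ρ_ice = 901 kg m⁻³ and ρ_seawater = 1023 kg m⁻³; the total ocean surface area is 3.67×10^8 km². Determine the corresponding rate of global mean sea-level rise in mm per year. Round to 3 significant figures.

ρ_w = 1023 kg m⁻³. Annual water volume added = 218 Gt / ρ_w = 2.180×10^14 kg / 1023 kg m⁻³ = 2.131×10^11 m³.
Δh per year = 2.131×10^11 / 3.67×10^14 = 5.81×10^-4 m = 0.581 mm.

≈ 0.581 mm/yr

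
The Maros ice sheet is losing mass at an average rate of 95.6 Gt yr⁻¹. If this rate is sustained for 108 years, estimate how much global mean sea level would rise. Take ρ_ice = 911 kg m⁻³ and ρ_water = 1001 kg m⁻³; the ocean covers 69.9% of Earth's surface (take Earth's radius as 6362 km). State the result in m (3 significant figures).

Total mass lost = 95.6 Gt/yr × 108 yr = 1.032×10^4 Gt = 1.032×10^16 kg.
ρ_w = 1001 kg m⁻³, so water volume = 1.032×10^16 / 1001 = 1.031×10^13 m³.
Δh = 1.031×10^13 / 3.56×10^14 = 0.0290 m.

≈ 0.0290 m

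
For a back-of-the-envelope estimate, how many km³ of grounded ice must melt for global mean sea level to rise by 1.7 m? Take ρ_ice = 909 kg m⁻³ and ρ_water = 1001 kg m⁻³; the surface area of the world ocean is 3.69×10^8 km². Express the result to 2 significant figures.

≈ 6.9×10^5 km³

Required water volume = Δh × A = 1.7 m × 3.69×10^14 m² = 6.273×10^14 m³ = 6.273×10^5 km³.
Ice volume = water volume × ρ_w/ρ_ice = 6.273×10^5 × 1001/909 = 6.9×10^5 km³.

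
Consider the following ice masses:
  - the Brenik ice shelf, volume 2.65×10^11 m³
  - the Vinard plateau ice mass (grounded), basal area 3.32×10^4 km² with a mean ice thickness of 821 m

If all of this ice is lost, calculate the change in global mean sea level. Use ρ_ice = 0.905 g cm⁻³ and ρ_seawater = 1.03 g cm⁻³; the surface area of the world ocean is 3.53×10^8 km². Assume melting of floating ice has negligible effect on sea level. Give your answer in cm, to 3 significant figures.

The Brenik ice shelf is floating and already displaces its own weight of water, so its melt adds essentially nothing to sea level.
Vinard: ice volume = 3.32×10^4 km² × 821 m = 2.726×10^4 km³; 2.726×10^4 × (905/1030) = 2.395×10^4 km³ of water.
Total added water ≈ 2.395×10^13 m³ over 3.53×10^14 m² → Δh = 0.0678 m = 6.78 cm.

≈ 6.78 cm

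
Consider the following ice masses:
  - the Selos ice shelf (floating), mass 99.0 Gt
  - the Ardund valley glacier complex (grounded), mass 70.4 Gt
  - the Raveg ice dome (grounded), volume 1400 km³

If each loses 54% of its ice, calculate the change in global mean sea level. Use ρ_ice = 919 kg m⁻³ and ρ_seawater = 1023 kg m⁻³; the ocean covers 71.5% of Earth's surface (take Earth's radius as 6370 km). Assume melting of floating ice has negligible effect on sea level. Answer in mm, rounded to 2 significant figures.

The Selos ice shelf is floating and already displaces its own weight of water, so its melt adds essentially nothing to sea level.
Ardund: 0.54 × 70.4 Gt = 3.802×10^13 kg; dividing by ρ_w = 1023 kg m⁻³ gives 3.716×10^10 m³ of water.
Raveg: 0.54 × 1400 km³ × (919/1023) = 679.1 km³ of water.
Total added water ≈ 7.163×10^11 m³ over 3.65×10^14 m² → Δh = 1.96×10^-3 m = 2.0 mm.

≈ 2.0 mm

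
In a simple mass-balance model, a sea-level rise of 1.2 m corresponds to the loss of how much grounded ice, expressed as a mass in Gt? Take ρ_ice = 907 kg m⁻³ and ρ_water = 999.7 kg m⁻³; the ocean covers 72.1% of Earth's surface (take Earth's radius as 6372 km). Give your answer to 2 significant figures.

Required water volume = Δh × A = 1.2 m × 3.68×10^14 m² = 4.414×10^14 m³.
ρ_w = 999.7 kg m⁻³, so the mass of water = 4.414×10^14 m³ × 999.7 kg m⁻³ = 4.413×10^17 kg = 4.4×10^5 Gt (and the same mass of ice, by conservation).

≈ 4.4×10^5 Gt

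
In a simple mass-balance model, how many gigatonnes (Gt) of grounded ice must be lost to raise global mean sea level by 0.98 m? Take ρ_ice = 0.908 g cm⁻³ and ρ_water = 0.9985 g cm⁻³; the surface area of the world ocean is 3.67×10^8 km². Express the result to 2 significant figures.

≈ 3.6×10^5 Gt

Required water volume = Δh × A = 0.98 m × 3.67×10^14 m² = 3.597×10^14 m³.
ρ_w = 0.9985 g cm⁻³ = 998.5 kg m⁻³, so the mass of water = 3.597×10^14 m³ × 998.5 kg m⁻³ = 3.591×10^17 kg = 3.6×10^5 Gt (and the same mass of ice, by conservation).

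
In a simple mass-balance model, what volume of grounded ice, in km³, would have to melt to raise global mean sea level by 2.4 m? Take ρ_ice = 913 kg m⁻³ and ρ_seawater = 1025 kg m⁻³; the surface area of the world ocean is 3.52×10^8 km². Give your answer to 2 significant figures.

Required water volume = Δh × A = 2.4 m × 3.52×10^14 m² = 8.448×10^14 m³ = 8.448×10^5 km³.
Ice volume = water volume × ρ_w/ρ_ice = 8.448×10^5 × 1025/913 = 9.5×10^5 km³.

≈ 9.5×10^5 km³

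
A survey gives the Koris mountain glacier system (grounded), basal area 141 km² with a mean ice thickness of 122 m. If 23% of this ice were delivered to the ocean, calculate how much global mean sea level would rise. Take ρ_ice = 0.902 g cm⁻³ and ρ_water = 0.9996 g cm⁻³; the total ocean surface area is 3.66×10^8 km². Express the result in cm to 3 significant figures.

Koris: ice volume = 141 km² × 122 m = 17.20 km³; 0.23 × 17.20 × (902/999.6) = 3.570 km³ of water.
Spread over 3.66×10^14 m² of ocean, Δh = 3.570×10^9 / 3.66×10^14 = 9.75×10^-6 m = 9.75×10^-4 cm.

≈ 9.75×10^-4 cm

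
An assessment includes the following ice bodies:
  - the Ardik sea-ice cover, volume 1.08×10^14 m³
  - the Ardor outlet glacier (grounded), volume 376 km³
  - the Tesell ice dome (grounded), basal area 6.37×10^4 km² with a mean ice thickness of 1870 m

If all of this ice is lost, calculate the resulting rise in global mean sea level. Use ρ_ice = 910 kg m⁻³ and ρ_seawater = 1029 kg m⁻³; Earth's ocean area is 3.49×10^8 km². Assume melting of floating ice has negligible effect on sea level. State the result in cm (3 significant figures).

The Ardik sea-ice cover is floating and already displaces its own weight of water, so its melt adds essentially nothing to sea level.
Ardor: 376 km³ × (910/1029) = 332.5 km³ of water.
Tesell: ice volume = 6.37×10^4 km² × 1870 m = 1.191×10^5 km³; 1.191×10^5 × (910/1029) = 1.053×10^5 km³ of water.
Total added water ≈ 1.057×10^14 m³ over 3.49×10^14 m² → Δh = 0.303 m = 30.3 cm.

≈ 30.3 cm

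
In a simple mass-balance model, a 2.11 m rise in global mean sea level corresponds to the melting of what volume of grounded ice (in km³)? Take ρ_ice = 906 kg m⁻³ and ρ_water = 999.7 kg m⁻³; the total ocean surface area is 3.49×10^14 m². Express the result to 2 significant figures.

Required water volume = Δh × A = 2.11 m × 3.49×10^14 m² = 7.364×10^14 m³ = 7.364×10^5 km³.
Ice volume = water volume × ρ_w/ρ_ice = 7.364×10^5 × 999.7/906 = 8.1×10^5 km³.

≈ 8.1×10^5 km³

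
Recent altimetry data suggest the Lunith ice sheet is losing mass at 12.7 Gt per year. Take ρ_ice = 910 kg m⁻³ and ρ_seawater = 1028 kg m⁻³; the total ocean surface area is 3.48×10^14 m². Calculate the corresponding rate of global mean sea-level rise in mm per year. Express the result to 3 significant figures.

ρ_w = 1028 kg m⁻³. Annual water volume added = 12.7 Gt / ρ_w = 1.270×10^13 kg / 1028 kg m⁻³ = 1.235×10^10 m³.
Δh per year = 1.235×10^10 / 3.48×10^14 = 3.55×10^-5 m = 0.0355 mm.

≈ 0.0355 mm/yr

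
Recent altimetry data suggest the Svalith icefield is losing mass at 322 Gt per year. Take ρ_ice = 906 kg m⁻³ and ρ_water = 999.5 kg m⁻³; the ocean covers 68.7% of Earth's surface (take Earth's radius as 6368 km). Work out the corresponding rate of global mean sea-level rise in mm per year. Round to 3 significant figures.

ρ_w = 999.5 kg m⁻³. Annual water volume added = 322 Gt / ρ_w = 3.220×10^14 kg / 999.5 kg m⁻³ = 3.222×10^11 m³.
Δh per year = 3.222×10^11 / 3.50×10^14 = 9.20×10^-4 m = 0.920 mm.

≈ 0.920 mm/yr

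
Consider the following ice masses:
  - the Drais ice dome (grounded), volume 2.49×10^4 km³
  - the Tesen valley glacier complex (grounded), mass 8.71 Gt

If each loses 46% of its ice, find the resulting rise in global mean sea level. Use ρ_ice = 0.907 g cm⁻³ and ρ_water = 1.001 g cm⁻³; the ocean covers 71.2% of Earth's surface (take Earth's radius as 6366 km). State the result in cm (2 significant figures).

Drais: 0.46 × 2.49×10^4 km³ × (907/1001) = 1.038×10^4 km³ of water.
Tesen: 0.46 × 8.71 Gt = 4.007×10^12 kg; dividing by ρ_w = 1.001 g cm⁻³ = 1001 kg m⁻³ gives 4.003×10^9 m³ of water.
Total added water ≈ 1.038×10^13 m³ over 3.63×10^14 m² → Δh = 0.0286 m = 2.9 cm.

≈ 2.9 cm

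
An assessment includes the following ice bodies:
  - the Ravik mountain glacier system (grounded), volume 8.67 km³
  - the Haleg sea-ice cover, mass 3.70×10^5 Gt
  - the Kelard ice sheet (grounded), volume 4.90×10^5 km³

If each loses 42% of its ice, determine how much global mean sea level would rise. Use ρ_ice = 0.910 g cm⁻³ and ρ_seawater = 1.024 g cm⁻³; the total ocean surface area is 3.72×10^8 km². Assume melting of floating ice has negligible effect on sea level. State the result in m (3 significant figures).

Ravik: 0.42 × 8.67 km³ × (910/1024) = 3.236 km³ of water.
The Haleg sea-ice cover is floating and already displaces its own weight of water, so its melt adds essentially nothing to sea level.
Kelard: 0.42 × 4.90×10^5 km³ × (910/1024) = 1.829×10^5 km³ of water.
Total added water ≈ 1.829×10^14 m³ over 3.72×10^14 m² → Δh = 0.492 m.

≈ 0.492 m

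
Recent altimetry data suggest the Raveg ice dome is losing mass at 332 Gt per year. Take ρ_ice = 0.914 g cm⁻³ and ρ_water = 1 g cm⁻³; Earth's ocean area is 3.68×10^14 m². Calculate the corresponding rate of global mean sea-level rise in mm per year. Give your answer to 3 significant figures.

ρ_w = 1 g cm⁻³ = 1000 kg m⁻³. Annual water volume added = 332 Gt / ρ_w = 3.320×10^14 kg / 1000 kg m⁻³ = 3.320×10^11 m³.
Δh per year = 3.320×10^11 / 3.68×10^14 = 9.02×10^-4 m = 0.902 mm.

≈ 0.902 mm/yr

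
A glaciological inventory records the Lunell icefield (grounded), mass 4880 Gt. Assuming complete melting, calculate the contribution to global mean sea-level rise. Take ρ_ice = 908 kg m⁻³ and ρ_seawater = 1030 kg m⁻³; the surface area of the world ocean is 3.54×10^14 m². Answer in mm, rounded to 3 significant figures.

Lunell: 4880 Gt = 4.880×10^15 kg; dividing by ρ_w = 1030 kg m⁻³ gives 4.738×10^12 m³ of water.
Spread over 3.54×10^14 m² of ocean, Δh = 4.738×10^12 / 3.54×10^14 = 0.0134 m = 13.4 mm.

≈ 13.4 mm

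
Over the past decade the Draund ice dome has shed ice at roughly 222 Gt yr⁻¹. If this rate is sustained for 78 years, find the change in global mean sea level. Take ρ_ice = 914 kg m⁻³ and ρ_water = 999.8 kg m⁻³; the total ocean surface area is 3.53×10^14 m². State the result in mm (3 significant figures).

≈ 49.1 mm

Total mass lost = 222 Gt/yr × 78 yr = 1.732×10^4 Gt = 1.732×10^16 kg.
ρ_w = 999.8 kg m⁻³, so water volume = 1.732×10^16 / 999.8 = 1.732×10^13 m³.
Δh = 1.732×10^13 / 3.53×10^14 = 0.0491 m = 49.1 mm.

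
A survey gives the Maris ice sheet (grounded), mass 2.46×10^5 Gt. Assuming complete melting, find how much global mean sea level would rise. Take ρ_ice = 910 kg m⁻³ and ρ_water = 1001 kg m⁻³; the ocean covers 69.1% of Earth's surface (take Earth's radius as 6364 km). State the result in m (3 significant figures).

Maris: 2.46×10^5 Gt = 2.460×10^17 kg; dividing by ρ_w = 1001 kg m⁻³ gives 2.458×10^14 m³ of water.
Spread over 3.52×10^14 m² of ocean, Δh = 2.458×10^14 / 3.52×10^14 = 0.699 m.

≈ 0.699 m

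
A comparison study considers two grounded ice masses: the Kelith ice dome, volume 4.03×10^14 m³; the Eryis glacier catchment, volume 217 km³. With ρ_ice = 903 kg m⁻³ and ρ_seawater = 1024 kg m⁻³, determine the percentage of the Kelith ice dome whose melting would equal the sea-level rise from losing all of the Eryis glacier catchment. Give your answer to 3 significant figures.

Equal sea-level rise means equal mass of meltwater, i.e. equal mass of ice lost.
Ice mass of Eryis: 1.960×10^14 kg; ice mass of Kelith: 3.639×10^17 kg.
Fraction required = 1.960×10^14 / 3.639×10^17 = 5.38×10^-4 → 0.0538 %.

≈ 0.0538 %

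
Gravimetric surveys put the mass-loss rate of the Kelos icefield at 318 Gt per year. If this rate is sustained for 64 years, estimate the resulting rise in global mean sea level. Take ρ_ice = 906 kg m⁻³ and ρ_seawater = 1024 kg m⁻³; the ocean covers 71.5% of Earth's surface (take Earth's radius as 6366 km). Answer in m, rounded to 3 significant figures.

Total mass lost = 318 Gt/yr × 64 yr = 2.035×10^4 Gt = 2.035×10^16 kg.
ρ_w = 1024 kg m⁻³, so water volume = 2.035×10^16 / 1024 = 1.988×10^13 m³.
Δh = 1.988×10^13 / 3.64×10^14 = 0.0546 m.

≈ 0.0546 m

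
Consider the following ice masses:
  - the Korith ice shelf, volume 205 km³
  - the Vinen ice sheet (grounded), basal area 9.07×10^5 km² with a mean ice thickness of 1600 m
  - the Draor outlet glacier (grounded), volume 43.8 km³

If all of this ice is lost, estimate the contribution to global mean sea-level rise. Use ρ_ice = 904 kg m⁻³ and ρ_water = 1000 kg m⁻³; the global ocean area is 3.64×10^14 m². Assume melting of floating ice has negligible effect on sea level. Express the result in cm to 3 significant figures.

≈ 360 cm

The Korith ice shelf is floating and already displaces its own weight of water, so its melt adds essentially nothing to sea level.
Vinen: ice volume = 9.07×10^5 km² × 1600 m = 1.451×10^6 km³; 1.451×10^6 × (904/1000) = 1.312×10^6 km³ of water.
Draor: 43.8 km³ × (904/1000) = 39.60 km³ of water.
Total added water ≈ 1.312×10^15 m³ over 3.64×10^14 m² → Δh = 3.60 m = 360 cm.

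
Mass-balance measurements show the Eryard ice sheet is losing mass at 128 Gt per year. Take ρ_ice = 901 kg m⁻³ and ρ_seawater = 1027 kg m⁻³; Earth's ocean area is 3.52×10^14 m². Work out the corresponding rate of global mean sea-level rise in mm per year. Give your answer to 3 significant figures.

ρ_w = 1027 kg m⁻³. Annual water volume added = 128 Gt / ρ_w = 1.280×10^14 kg / 1027 kg m⁻³ = 1.246×10^11 m³.
Δh per year = 1.246×10^11 / 3.52×10^14 = 3.54×10^-4 m = 0.354 mm.

≈ 0.354 mm/yr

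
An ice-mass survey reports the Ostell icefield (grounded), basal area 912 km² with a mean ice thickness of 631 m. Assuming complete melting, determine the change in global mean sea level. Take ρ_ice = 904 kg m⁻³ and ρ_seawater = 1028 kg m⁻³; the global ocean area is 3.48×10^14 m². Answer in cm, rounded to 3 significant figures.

≈ 0.145 cm

Ostell: ice volume = 912 km² × 631 m = 575.5 km³; 575.5 × (904/1028) = 506.1 km³ of water.
Spread over 3.48×10^14 m² of ocean, Δh = 5.061×10^11 / 3.48×10^14 = 1.45×10^-3 m = 0.145 cm.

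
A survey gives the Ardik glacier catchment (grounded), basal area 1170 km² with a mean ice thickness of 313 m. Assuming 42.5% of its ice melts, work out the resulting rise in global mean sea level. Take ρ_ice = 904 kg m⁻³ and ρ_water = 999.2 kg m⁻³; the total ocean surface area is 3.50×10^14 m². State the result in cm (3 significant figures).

Ardik: ice volume = 1170 km² × 313 m = 366.2 km³; 0.425 × 366.2 × (904/999.2) = 140.8 km³ of water.
Spread over 3.50×10^14 m² of ocean, Δh = 1.408×10^11 / 3.50×10^14 = 4.02×10^-4 m = 0.0402 cm.

≈ 0.0402 cm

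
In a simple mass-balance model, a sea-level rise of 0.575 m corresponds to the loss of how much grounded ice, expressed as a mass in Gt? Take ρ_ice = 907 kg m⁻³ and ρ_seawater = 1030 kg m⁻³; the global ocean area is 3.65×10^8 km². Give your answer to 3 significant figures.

≈ 2.16×10^5 Gt

Required water volume = Δh × A = 0.575 m × 3.65×10^14 m² = 2.099×10^14 m³.
ρ_w = 1030 kg m⁻³, so the mass of water = 2.099×10^14 m³ × 1030 kg m⁻³ = 2.162×10^17 kg = 2.16×10^5 Gt (and the same mass of ice, by conservation).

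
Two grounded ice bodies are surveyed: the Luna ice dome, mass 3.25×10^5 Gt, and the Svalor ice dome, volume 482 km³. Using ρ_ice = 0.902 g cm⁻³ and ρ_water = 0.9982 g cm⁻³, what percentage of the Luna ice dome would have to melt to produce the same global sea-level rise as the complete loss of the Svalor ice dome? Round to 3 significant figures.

Equal sea-level rise means equal mass of meltwater, i.e. equal mass of ice lost.
Ice mass of Svalor: 4.348×10^14 kg; ice mass of Luna: 3.250×10^17 kg.
Fraction required = 4.348×10^14 / 3.250×10^17 = 1.34×10^-3 → 0.134 %.

≈ 0.134 %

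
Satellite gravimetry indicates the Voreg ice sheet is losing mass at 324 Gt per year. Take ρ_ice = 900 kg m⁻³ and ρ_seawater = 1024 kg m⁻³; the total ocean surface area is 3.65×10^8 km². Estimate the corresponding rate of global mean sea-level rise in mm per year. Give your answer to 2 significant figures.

≈ 0.87 mm/yr

ρ_w = 1024 kg m⁻³. Annual water volume added = 324 Gt / ρ_w = 3.240×10^14 kg / 1024 kg m⁻³ = 3.164×10^11 m³.
Δh per year = 3.164×10^11 / 3.65×10^14 = 8.67×10^-4 m = 0.87 mm.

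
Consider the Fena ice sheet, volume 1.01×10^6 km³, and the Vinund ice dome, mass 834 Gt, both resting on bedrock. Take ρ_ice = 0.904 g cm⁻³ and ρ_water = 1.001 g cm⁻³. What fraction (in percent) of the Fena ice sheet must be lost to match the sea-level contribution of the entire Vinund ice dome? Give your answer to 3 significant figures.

Equal sea-level rise means equal mass of meltwater, i.e. equal mass of ice lost.
Ice mass of Vinund: 8.340×10^14 kg; ice mass of Fena: 9.130×10^17 kg.
Fraction required = 8.340×10^14 / 9.130×10^17 = 9.13×10^-4 → 0.0913 %.

≈ 0.0913 %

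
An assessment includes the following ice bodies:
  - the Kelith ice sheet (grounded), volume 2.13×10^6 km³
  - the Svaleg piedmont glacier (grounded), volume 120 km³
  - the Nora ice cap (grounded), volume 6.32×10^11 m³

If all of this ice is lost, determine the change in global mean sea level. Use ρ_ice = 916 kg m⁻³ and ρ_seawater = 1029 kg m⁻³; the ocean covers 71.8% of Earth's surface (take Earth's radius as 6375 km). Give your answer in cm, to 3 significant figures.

≈ 517 cm

Kelith: 2.13×10^6 km³ × (916/1029) = 1.896×10^6 km³ of water.
Svaleg: 120 km³ × (916/1029) = 106.8 km³ of water.
Nora: 6.32×10^11 m³ × (916/1029) = 5.626×10^11 m³ of water.
Total added water ≈ 1.897×10^15 m³ over 3.67×10^14 m² → Δh = 5.17 m = 517 cm.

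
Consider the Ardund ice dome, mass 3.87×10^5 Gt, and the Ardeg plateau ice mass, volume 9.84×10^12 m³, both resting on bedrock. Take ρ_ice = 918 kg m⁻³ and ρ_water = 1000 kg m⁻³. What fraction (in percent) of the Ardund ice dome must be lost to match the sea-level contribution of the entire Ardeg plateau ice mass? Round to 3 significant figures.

Equal sea-level rise means equal mass of meltwater, i.e. equal mass of ice lost.
Ice mass of Ardeg: 9.033×10^15 kg; ice mass of Ardund: 3.870×10^17 kg.
Fraction required = 9.033×10^15 / 3.870×10^17 = 0.0233 → 2.33 %.

≈ 2.33 %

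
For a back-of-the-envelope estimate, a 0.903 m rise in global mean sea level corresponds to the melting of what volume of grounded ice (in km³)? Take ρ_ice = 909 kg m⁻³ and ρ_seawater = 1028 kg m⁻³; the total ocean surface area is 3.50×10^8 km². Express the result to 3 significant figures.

≈ 3.57×10^5 km³

Required water volume = Δh × A = 0.903 m × 3.50×10^14 m² = 3.160×10^14 m³ = 3.160×10^5 km³.
Ice volume = water volume × ρ_w/ρ_ice = 3.160×10^5 × 1028/909 = 3.57×10^5 km³.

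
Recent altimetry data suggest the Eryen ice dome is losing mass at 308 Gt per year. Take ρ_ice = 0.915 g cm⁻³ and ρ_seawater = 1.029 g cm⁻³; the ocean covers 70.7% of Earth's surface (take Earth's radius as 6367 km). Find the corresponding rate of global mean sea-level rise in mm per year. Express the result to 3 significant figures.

ρ_w = 1.029 g cm⁻³ = 1029 kg m⁻³. Annual water volume added = 308 Gt / ρ_w = 3.080×10^14 kg / 1029 kg m⁻³ = 2.993×10^11 m³.
Δh per year = 2.993×10^11 / 3.60×10^14 = 8.31×10^-4 m = 0.831 mm.

≈ 0.831 mm/yr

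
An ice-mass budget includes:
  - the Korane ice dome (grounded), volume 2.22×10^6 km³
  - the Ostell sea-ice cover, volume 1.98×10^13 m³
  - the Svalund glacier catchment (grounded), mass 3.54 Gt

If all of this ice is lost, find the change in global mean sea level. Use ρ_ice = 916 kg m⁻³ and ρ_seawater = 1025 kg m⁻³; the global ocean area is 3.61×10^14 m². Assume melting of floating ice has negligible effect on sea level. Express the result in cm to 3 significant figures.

≈ 550 cm

Korane: 2.22×10^6 km³ × (916/1025) = 1.984×10^6 km³ of water.
The Ostell sea-ice cover is floating and already displaces its own weight of water, so its melt adds essentially nothing to sea level.
Svalund: 3.54 Gt = 3.540×10^12 kg; dividing by ρ_w = 1025 kg m⁻³ gives 3.454×10^9 m³ of water.
Total added water ≈ 1.984×10^15 m³ over 3.61×10^14 m² → Δh = 5.50 m = 550 cm.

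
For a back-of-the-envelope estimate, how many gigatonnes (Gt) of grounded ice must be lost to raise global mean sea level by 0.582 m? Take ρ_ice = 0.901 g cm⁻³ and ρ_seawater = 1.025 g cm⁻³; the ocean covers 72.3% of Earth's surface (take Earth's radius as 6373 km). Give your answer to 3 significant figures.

≈ 2.20×10^5 Gt

Required water volume = Δh × A = 0.582 m × 3.69×10^14 m² = 2.148×10^14 m³.
ρ_w = 1.025 g cm⁻³ = 1025 kg m⁻³, so the mass of water = 2.148×10^14 m³ × 1025 kg m⁻³ = 2.201×10^17 kg = 2.20×10^5 Gt (and the same mass of ice, by conservation).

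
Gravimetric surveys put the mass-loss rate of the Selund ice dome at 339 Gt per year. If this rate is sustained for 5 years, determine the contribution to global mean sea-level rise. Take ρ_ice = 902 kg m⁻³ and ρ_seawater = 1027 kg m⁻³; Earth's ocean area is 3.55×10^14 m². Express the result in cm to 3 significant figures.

≈ 0.465 cm

Total mass lost = 339 Gt/yr × 5 yr = 1695 Gt = 1.695×10^15 kg.
ρ_w = 1027 kg m⁻³, so water volume = 1.695×10^15 / 1027 = 1.650×10^12 m³.
Δh = 1.650×10^12 / 3.55×10^14 = 4.65×10^-3 m = 0.465 cm.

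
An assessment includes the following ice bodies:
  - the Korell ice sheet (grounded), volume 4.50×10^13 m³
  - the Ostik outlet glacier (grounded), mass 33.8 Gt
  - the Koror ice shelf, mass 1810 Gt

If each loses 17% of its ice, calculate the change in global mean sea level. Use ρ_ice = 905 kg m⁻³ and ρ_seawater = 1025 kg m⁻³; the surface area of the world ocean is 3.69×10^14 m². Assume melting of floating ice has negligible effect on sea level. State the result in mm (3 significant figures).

Korell: 0.17 × 4.50×10^13 m³ × (905/1025) = 6.754×10^12 m³ of water.
Ostik: 0.17 × 33.8 Gt = 5.746×10^12 kg; dividing by ρ_w = 1025 kg m⁻³ gives 5.606×10^9 m³ of water.
The Koror ice shelf is floating and already displaces its own weight of water, so its melt adds essentially nothing to sea level.
Total added water ≈ 6.760×10^12 m³ over 3.69×10^14 m² → Δh = 0.0183 m = 18.3 mm.

≈ 18.3 mm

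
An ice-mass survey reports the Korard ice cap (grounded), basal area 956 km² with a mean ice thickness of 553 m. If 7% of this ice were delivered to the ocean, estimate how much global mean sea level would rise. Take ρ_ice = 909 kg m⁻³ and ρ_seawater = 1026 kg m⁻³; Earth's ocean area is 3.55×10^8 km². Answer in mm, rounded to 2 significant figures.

Korard: ice volume = 956 km² × 553 m = 528.7 km³; 0.07 × 528.7 × (909/1026) = 32.79 km³ of water.
Spread over 3.55×10^14 m² of ocean, Δh = 3.279×10^10 / 3.55×10^14 = 9.24×10^-5 m = 0.092 mm.

≈ 0.092 mm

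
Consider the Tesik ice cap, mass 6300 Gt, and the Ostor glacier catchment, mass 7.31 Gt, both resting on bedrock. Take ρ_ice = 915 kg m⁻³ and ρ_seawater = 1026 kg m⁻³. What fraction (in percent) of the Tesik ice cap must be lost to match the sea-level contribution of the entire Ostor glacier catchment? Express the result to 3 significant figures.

Equal sea-level rise means equal mass of meltwater, i.e. equal mass of ice lost.
Ice mass of Ostor: 7.310×10^12 kg; ice mass of Tesik: 6.300×10^15 kg.
Fraction required = 7.310×10^12 / 6.300×10^15 = 1.16×10^-3 → 0.116 %.

≈ 0.116 %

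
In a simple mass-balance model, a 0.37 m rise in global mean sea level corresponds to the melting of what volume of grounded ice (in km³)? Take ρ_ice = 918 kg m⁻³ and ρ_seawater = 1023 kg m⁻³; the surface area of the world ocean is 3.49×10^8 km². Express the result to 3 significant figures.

≈ 1.44×10^5 km³

Required water volume = Δh × A = 0.37 m × 3.49×10^14 m² = 1.291×10^14 m³ = 1.291×10^5 km³.
Ice volume = water volume × ρ_w/ρ_ice = 1.291×10^5 × 1023/918 = 1.44×10^5 km³.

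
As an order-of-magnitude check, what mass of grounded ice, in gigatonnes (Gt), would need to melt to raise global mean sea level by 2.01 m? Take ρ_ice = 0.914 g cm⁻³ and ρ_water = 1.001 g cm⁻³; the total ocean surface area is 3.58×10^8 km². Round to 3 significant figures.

Required water volume = Δh × A = 2.01 m × 3.58×10^14 m² = 7.196×10^14 m³.
ρ_w = 1.001 g cm⁻³ = 1001 kg m⁻³, so the mass of water = 7.196×10^14 m³ × 1001 kg m⁻³ = 7.203×10^17 kg = 7.20×10^5 Gt (and the same mass of ice, by conservation).

≈ 7.20×10^5 Gt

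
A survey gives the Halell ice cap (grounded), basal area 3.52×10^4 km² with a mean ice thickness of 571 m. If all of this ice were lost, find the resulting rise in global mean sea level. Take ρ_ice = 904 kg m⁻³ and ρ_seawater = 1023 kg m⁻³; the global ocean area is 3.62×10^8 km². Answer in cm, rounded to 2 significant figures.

Halell: ice volume = 3.52×10^4 km² × 571 m = 2.010×10^4 km³; 2.010×10^4 × (904/1023) = 1.776×10^4 km³ of water.
Spread over 3.62×10^14 m² of ocean, Δh = 1.776×10^13 / 3.62×10^14 = 0.0491 m = 4.9 cm.

≈ 4.9 cm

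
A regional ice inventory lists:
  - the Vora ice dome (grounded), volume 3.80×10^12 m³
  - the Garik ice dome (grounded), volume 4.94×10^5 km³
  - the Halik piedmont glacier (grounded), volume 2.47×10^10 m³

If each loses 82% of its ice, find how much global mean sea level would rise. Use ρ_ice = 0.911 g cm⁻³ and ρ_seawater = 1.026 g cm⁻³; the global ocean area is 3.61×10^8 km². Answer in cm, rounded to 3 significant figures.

≈ 100 cm

Vora: 0.82 × 3.80×10^12 m³ × (911/1026) = 2.767×10^12 m³ of water.
Garik: 0.82 × 4.94×10^5 km³ × (911/1026) = 3.597×10^5 km³ of water.
Halik: 0.82 × 2.47×10^10 m³ × (911/1026) = 1.798×10^10 m³ of water.
Total added water ≈ 3.625×10^14 m³ over 3.61×10^14 m² → Δh = 1.00 m = 100 cm.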